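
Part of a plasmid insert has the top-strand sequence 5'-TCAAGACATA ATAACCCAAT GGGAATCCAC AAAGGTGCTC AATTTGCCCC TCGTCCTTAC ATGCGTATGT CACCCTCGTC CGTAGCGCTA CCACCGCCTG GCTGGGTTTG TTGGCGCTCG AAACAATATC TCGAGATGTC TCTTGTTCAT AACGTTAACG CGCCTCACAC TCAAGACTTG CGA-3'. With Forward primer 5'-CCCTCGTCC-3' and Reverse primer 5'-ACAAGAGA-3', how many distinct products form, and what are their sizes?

The forward primer CCCTCGTCC matches the top strand at positions 48–56, 73–81.
The reverse primer's reverse complement is TCTCTTGT, matching at positions 139–146.
Each forward site pairs with the reverse site to give a product ending at position 146: sizes 99, 74 bp.

Two products: 99 bp, 74 bp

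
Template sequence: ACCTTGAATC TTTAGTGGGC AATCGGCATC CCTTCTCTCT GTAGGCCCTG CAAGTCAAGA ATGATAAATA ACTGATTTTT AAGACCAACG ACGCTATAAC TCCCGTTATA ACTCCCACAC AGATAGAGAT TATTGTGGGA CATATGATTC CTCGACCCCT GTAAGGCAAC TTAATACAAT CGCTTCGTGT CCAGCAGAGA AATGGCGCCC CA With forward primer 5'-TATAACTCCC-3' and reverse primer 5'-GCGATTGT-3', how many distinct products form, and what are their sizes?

Two products: 89 bp, 77 bp

The forward primer TATAACTCCC matches the top strand at positions 95–104, 107–116.
The reverse primer's reverse complement is ACAATCGC, matching at positions 176–183.
Each forward site pairs with the reverse site to give a product ending at position 183: sizes 89, 77 bp.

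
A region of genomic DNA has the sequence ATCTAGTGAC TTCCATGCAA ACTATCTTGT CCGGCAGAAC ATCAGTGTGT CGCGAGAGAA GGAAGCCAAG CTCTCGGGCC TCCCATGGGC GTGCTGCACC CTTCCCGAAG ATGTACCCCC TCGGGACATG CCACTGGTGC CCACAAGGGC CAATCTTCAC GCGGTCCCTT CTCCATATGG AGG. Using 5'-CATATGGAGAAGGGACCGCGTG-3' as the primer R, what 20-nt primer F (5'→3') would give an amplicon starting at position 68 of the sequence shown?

The reverse primer's reverse complement CACGCGGTCCCTTCTCCATATG matches the template at positions 158–179; the product starts at position 68.
The forward primer is identical to the top strand over positions 68–87: AAGCTCTCGGGCCTCCCATG.

5'-AAGCTCTCGGGCCTCCCATG-3'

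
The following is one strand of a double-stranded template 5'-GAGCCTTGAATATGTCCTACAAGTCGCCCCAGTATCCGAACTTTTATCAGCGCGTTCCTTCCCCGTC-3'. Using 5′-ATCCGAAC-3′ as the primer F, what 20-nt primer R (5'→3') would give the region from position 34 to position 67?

The product's 3' end on the top strand is position 67.
The reverse primer anneals to the top strand over positions 48–67, i.e. to CAGCGCGTTCCTTCCCCGTC.
Its sequence written 5'→3' is the reverse complement: GACGGGGAAGGAACGCGCTG.

5'-GACGGGGAAGGAACGCGCTG-3'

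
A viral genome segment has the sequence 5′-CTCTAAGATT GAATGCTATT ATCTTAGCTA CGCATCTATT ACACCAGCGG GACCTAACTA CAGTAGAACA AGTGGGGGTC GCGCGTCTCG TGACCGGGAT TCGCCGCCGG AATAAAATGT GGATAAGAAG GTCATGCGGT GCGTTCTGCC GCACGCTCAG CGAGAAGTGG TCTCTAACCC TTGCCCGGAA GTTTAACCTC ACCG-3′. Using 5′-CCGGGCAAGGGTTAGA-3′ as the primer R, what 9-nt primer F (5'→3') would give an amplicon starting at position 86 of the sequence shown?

The reverse primer's reverse complement TCTAACCCTTGCCCGG matches the template at positions 173–188; the product starts at position 86.
The forward primer is identical to the top strand over positions 86–94: TCTCGTGAC.

5'-TCTCGTGAC-3'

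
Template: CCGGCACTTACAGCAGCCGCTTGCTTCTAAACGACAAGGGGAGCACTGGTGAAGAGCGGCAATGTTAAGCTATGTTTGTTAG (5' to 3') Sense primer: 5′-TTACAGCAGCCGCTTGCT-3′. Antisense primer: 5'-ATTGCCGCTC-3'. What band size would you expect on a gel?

The forward primer matches the template at positions 8–25.
Reverse complement of the reverse primer: GAGCGGCAAT. This occurs on the top strand at positions 54–63.
The product runs from position 8 to position 63, so its length is 63 − 8 + 1 = 56 bp.

56 bp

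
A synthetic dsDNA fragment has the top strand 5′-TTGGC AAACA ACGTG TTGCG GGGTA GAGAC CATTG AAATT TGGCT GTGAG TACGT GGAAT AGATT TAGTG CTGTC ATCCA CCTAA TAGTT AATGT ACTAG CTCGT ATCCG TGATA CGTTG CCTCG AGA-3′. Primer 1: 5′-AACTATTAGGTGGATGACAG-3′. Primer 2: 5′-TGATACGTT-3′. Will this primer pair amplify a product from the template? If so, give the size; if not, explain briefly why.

Primer 1 (AACTATTAGGTGGATGACAG) has reverse complement CTGTCATCCACCTAATAGTT, which matches the top strand at positions 71–90; primer 1 anneals to the top strand there with its 3' end pointing upstream toward position 71.
Primer 2 (TGATACGTT) matches the top strand directly at positions 111–119; it anneals to the bottom strand with its 3' end pointing downstream toward position 119.
The 3' ends diverge (primer 1 extends toward position 1, primer 2 toward position 128), so the primers never converge on a shared product.

No product — the primers' 3' ends point away from each other.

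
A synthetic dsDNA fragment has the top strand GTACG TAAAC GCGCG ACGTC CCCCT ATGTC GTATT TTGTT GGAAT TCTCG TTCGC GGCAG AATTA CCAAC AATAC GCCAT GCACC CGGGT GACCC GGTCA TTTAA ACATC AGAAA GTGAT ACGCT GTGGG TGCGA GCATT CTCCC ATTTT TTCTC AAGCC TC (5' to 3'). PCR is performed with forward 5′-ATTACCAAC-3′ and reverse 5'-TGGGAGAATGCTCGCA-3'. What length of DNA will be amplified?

Scanning the template, ATTACCAAC occurs at positions 62–70; this primer anneals to the bottom strand there with its 3' end pointing downstream.
Taking the reverse complement of TGGGAGAATGCTCGCA gives TGCGAGCATTCTCCCA, found at positions 131–146 on the template; the primer anneals here to the top strand with its 3' end pointing upstream.
Product length = (reverse-primer end) − (forward-primer start) + 1 = 146 − 62 + 1 = 85 bp.

85 bp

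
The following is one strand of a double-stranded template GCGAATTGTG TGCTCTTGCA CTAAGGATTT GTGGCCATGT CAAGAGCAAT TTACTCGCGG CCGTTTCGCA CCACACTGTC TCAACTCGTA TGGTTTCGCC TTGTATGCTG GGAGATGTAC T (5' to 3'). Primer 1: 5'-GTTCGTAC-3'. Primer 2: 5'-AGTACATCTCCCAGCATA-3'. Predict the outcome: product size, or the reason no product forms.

Primer 1 (GTTCGTAC) does not match the top strand, and its reverse complement GTACGAAC does not match either.
With no annealing site for primer 1, no amplification occurs.

No product — primer 1 has no binding site in the template.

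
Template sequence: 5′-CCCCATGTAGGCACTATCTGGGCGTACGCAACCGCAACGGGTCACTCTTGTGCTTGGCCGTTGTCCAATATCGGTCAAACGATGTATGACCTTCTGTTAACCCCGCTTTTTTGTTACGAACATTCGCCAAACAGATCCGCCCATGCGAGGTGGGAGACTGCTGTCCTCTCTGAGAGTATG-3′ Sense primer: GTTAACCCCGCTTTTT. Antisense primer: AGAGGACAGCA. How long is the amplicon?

Forward primer GTTAACCCCGCTTTTT is found on the top strand at positions 96–111.
Taking the reverse complement of AGAGGACAGCA gives TGCTGTCCTCT, found at positions 159–169 on the template; the primer anneals here to the top strand with its 3' end pointing upstream.
Product length = (reverse-primer end) − (forward-primer start) + 1 = 169 − 96 + 1 = 74 bp.

74 bp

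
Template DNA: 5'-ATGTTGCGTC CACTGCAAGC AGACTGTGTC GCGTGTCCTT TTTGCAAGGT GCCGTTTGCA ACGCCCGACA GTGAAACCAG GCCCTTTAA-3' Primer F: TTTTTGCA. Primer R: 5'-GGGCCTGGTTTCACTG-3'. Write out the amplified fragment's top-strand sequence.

5'-TTTTTGCAAGGTGCCGTTTGCAACGCCCGACAGTGAAACCAGGCCC-3'

The forward primer matches the template at positions 39–46.
The reverse primer's reverse complement is CAGTGAAACCAGGCCC, which matches the template at positions 69–84.
The product is the template from position 39 through 84 (46 bp).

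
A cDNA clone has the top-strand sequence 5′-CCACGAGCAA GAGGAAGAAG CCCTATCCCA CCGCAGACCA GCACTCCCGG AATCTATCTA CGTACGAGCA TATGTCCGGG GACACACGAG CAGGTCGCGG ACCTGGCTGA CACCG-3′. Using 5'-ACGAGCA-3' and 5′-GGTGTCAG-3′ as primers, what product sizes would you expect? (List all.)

112 bp, 51 bp, 29 bp

The forward primer ACGAGCA matches the top strand at positions 3–9, 64–70, 86–92.
The reverse primer's reverse complement is CTGACACC, matching at positions 107–114.
Each forward site pairs with the reverse site to give a product ending at position 114: sizes 112, 51, 29 bp.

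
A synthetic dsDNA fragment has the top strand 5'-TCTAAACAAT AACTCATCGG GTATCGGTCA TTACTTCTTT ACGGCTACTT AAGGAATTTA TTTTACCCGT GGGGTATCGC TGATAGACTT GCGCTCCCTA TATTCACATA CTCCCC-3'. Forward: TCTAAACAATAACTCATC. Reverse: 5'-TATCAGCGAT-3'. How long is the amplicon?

85 bp

The forward primer matches the template at positions 1–18.
The reverse primer's reverse complement is ATCGCTGATA, which matches the template at positions 76–85.
Amplicon spans positions 1–85: 85 bp.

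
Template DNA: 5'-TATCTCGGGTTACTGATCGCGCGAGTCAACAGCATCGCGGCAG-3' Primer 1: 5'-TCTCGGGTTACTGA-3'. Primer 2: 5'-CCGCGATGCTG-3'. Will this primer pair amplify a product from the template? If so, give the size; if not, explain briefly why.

Primer 1 (TCTCGGGTTACTGA) matches the top strand at positions 3–16; it acts as a forward primer.
Primer 2's reverse complement is CAGCATCGCGG, matching the top strand at positions 30–40; it acts as a reverse primer.
The 3' ends face each other across positions 3–40, giving a 38 bp product.

Yes — a 38 bp product.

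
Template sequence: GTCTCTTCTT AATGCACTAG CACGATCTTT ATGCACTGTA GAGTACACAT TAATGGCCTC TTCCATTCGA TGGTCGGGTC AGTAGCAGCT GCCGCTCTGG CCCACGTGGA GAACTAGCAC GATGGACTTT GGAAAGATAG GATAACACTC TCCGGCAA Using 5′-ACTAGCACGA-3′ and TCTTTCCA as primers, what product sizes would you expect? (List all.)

The forward primer ACTAGCACGA matches the top strand at positions 16–25, 113–122.
The reverse primer's reverse complement is TGGAAAGA, matching at positions 130–137.
Each forward site pairs with the reverse site to give a product ending at position 137: sizes 122, 25 bp.

122 bp, 25 bp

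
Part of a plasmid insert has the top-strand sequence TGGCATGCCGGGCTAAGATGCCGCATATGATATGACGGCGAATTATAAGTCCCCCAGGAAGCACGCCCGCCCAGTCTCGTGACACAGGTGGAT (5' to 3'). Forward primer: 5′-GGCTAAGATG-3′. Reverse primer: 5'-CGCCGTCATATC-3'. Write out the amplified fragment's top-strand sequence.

Forward primer GGCTAAGATG is found on the top strand at positions 11–20.
The reverse primer's reverse complement is GATATGACGGCG, which matches the template at positions 29–40.
The product is the template from position 11 through 40 (30 bp).

5'-GGCTAAGATGCCGCATATGATATGACGGCG-3'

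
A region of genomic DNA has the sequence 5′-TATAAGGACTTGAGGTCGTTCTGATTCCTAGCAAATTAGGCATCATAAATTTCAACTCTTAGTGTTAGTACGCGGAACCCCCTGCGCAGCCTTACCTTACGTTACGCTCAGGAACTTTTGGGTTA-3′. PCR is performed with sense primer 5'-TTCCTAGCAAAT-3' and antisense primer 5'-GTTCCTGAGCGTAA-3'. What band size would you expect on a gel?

91 bp

Forward primer TTCCTAGCAAAT is found on the top strand at positions 25–36.
Reverse complement of the reverse primer: TTACGCTCAGGAAC. This occurs on the top strand at positions 102–115.
Amplicon spans positions 25–115: 91 bp.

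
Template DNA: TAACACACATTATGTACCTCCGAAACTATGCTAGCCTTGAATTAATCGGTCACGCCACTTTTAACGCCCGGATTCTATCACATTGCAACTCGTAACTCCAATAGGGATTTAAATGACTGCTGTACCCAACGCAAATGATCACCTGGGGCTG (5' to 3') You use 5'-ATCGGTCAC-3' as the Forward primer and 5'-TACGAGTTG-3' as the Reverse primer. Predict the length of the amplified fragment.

Scanning the template, ATCGGTCAC occurs at positions 45–53; this primer anneals to the bottom strand there with its 3' end pointing downstream.
Reverse complement of the reverse primer: CAACTCGTA. This occurs on the top strand at positions 86–94.
The product runs from position 45 to position 94, so its length is 94 − 45 + 1 = 50 bp.

50 bp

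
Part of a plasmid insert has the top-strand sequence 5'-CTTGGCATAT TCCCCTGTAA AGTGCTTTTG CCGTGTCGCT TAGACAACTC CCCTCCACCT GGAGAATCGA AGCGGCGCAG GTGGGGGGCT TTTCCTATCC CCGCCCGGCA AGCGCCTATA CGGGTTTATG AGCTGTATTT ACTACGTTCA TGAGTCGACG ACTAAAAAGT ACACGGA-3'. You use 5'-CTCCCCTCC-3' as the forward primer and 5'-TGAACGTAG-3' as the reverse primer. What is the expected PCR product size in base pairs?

Scanning the template, CTCCCCTCC occurs at positions 48–56; this primer anneals to the bottom strand there with its 3' end pointing downstream.
Taking the reverse complement of TGAACGTAG gives CTACGTTCA, found at positions 142–150 on the template; the primer anneals here to the top strand with its 3' end pointing upstream.
The product runs from position 48 to position 150, so its length is 150 − 48 + 1 = 103 bp.

103 bp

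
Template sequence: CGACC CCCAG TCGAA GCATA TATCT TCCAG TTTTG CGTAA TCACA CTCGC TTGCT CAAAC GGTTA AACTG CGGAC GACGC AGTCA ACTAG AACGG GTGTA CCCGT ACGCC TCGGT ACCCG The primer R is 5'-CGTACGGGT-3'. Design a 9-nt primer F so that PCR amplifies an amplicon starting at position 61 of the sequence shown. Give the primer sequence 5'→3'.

The reverse primer's reverse complement ACCCGTACG matches the template at positions 100–108; the product starts at position 61.
The forward primer is identical to the top strand over positions 61–69: GGTTAAACT.

5'-GGTTAAACT-3'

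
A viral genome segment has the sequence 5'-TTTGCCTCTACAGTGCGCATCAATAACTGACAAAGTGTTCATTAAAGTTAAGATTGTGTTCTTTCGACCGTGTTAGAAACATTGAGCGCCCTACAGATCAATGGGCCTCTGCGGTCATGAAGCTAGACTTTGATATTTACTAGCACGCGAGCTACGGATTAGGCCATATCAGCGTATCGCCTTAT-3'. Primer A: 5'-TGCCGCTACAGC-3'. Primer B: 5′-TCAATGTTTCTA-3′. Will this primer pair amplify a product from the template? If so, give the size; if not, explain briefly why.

Primer A (TGCCGCTACAGC) does not match the top strand, and its reverse complement GCTGTAGCGGCA does not match either.
With no annealing site for primer A, no amplification occurs.

No product — primer A has no binding site in the template.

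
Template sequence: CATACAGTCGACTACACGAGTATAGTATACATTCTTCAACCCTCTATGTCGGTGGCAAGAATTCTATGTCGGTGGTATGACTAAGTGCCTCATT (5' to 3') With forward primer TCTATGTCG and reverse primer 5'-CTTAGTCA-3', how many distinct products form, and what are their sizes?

Two products: 43 bp, 23 bp

The forward primer TCTATGTCG matches the top strand at positions 43–51, 63–71.
The reverse primer's reverse complement is TGACTAAG, matching at positions 78–85.
Each forward site pairs with the reverse site to give a product ending at position 85: sizes 43, 23 bp.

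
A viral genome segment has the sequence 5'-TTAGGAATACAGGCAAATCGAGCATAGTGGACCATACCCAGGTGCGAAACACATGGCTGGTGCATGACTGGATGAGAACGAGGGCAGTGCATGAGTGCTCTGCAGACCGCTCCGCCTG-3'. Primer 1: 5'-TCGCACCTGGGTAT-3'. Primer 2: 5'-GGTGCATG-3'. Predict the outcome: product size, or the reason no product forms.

No product — the primers' 3' ends point away from each other.

Primer 1 (TCGCACCTGGGTAT) has reverse complement ATACCCAGGTGCGA, which matches the top strand at positions 34–47; primer 1 anneals to the top strand there with its 3' end pointing upstream toward position 34.
Primer 2 (GGTGCATG) matches the top strand directly at positions 59–66; it anneals to the bottom strand with its 3' end pointing downstream toward position 66.
The 3' ends diverge (primer 1 extends toward position 1, primer 2 toward position 118), so the primers never converge on a shared product.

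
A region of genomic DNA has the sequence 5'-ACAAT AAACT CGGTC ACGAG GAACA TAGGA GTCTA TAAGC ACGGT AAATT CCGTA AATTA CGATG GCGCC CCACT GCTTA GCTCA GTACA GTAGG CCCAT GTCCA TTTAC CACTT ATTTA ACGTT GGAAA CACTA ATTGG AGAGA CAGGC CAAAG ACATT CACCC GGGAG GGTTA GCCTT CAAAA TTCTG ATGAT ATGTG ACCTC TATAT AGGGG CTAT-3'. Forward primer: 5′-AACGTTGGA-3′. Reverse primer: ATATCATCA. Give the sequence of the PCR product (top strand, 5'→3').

5'-AACGTTGGAAACACTAATTGGAGAGACAGGCCAAAGACATTCACCCGGGAGGGTTAGCCTTCAAAATTCTGATGATAT-3'

The forward primer matches the template at positions 120–128.
Taking the reverse complement of ATATCATCA gives TGATGATAT, found at positions 189–197 on the template; the primer anneals here to the top strand with its 3' end pointing upstream.
The product is the template from position 120 through 197 (78 bp).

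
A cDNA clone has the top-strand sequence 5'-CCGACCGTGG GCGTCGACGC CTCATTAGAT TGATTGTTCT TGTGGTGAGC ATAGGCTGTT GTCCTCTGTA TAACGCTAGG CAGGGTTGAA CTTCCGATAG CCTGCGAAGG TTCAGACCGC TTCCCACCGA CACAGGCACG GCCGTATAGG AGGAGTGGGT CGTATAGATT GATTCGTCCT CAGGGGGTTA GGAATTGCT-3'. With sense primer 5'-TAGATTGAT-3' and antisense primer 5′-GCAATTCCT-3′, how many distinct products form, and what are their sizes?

Two products: 173 bp, 34 bp

The forward primer TAGATTGAT matches the top strand at positions 26–34, 165–173.
The reverse primer's reverse complement is AGGAATTGC, matching at positions 190–198.
Each forward site pairs with the reverse site to give a product ending at position 198: sizes 173, 34 bp.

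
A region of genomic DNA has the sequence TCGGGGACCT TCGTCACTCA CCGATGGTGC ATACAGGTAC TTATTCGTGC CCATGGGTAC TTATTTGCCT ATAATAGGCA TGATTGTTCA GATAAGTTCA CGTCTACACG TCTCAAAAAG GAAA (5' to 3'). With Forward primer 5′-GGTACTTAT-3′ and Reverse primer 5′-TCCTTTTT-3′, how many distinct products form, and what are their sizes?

Two products: 87 bp, 67 bp

The forward primer GGTACTTAT matches the top strand at positions 36–44, 56–64.
The reverse primer's reverse complement is AAAAAGGA, matching at positions 115–122.
Each forward site pairs with the reverse site to give a product ending at position 122: sizes 87, 67 bp.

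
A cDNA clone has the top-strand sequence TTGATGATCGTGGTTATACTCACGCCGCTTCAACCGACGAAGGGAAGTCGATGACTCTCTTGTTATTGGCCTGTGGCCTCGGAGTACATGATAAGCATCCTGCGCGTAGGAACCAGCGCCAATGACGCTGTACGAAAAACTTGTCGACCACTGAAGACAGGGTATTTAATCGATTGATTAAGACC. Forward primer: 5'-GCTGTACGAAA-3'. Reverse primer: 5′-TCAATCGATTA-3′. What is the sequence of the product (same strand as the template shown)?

The forward primer matches the template at positions 127–137.
The reverse primer's reverse complement is TAATCGATTGA, which matches the template at positions 167–177.
The product is the template from position 127 through 177 (51 bp).

5'-GCTGTACGAAAAACTTGTCGACCACTGAAGACAGGGTATTTAATCGATTGA-3'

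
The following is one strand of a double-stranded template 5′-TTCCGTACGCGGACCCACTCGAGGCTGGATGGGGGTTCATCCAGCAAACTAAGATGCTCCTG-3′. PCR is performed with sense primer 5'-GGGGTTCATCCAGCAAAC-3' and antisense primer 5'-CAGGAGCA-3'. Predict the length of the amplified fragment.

31 bp

Forward primer GGGGTTCATCCAGCAAAC is found on the top strand at positions 32–49.
Reverse complement of the reverse primer: TGCTCCTG. This occurs on the top strand at positions 55–62.
Product length = (reverse-primer end) − (forward-primer start) + 1 = 62 − 32 + 1 = 31 bp.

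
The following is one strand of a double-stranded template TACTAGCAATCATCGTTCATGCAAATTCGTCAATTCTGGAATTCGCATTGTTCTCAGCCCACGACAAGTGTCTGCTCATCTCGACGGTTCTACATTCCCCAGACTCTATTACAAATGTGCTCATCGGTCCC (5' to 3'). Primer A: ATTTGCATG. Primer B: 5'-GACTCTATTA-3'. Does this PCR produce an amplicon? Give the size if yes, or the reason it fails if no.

Primer A (ATTTGCATG) has reverse complement CATGCAAAT, which matches the top strand at positions 18–26; primer A anneals to the top strand there with its 3' end pointing upstream toward position 18.
Primer B (GACTCTATTA) matches the top strand directly at positions 102–111; it anneals to the bottom strand with its 3' end pointing downstream toward position 111.
The 3' ends diverge (primer A extends toward position 1, primer B toward position 131), so the primers never converge on a shared product.

No product — the primers' 3' ends point away from each other.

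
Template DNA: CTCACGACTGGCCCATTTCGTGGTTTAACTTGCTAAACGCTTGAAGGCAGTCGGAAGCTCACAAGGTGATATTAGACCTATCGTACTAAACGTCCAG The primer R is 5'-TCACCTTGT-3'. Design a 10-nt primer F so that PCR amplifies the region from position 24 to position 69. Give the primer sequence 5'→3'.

The reverse primer's reverse complement ACAAGGTGA matches the template at positions 61–69; the product starts at position 24.
The forward primer is identical to the top strand over positions 24–33: TTTAACTTGC.

5'-TTTAACTTGC-3'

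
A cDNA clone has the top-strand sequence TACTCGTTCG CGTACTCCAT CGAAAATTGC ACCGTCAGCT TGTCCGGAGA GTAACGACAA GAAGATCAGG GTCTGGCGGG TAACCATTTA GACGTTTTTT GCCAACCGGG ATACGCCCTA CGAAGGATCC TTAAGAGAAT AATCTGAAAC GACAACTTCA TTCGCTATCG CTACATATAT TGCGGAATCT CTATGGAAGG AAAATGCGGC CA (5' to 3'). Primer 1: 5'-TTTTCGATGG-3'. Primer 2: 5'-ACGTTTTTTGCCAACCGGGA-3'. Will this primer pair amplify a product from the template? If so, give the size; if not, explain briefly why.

No product — the primers' 3' ends point away from each other.

Primer 1 (TTTTCGATGG) has reverse complement CCATCGAAAA, which matches the top strand at positions 17–26; primer 1 anneals to the top strand there with its 3' end pointing upstream toward position 17.
Primer 2 (ACGTTTTTTGCCAACCGGGA) matches the top strand directly at positions 92–111; it anneals to the bottom strand with its 3' end pointing downstream toward position 111.
The 3' ends diverge (primer 1 extends toward position 1, primer 2 toward position 212), so the primers never converge on a shared product.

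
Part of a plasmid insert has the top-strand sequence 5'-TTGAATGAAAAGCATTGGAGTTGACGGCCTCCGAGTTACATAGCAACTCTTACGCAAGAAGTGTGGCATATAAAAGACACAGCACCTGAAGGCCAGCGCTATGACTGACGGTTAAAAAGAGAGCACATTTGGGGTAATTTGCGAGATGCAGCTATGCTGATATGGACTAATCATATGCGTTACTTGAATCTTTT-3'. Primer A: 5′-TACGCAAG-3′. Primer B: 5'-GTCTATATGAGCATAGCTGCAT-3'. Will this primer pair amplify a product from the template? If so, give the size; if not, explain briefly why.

Primer B (GTCTATATGAGCATAGCTGCAT) does not match the top strand, and its reverse complement ATGCAGCTATGCTCATATAGAC does not match either.
With no annealing site for primer B, no amplification occurs.

No product — primer B has no binding site in the template.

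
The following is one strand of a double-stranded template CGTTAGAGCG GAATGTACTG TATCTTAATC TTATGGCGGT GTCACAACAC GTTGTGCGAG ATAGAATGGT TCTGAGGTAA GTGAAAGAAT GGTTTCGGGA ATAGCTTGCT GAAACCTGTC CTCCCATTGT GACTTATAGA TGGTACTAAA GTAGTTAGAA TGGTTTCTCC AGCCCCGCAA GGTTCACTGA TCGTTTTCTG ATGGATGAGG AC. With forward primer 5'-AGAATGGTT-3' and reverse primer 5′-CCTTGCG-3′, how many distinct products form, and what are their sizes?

Three products: 120 bp, 97 bp, 26 bp

The forward primer AGAATGGTT matches the top strand at positions 63–71, 86–94, 157–165.
The reverse primer's reverse complement is CGCAAGG, matching at positions 176–182.
Each forward site pairs with the reverse site to give a product ending at position 182: sizes 120, 97, 26 bp.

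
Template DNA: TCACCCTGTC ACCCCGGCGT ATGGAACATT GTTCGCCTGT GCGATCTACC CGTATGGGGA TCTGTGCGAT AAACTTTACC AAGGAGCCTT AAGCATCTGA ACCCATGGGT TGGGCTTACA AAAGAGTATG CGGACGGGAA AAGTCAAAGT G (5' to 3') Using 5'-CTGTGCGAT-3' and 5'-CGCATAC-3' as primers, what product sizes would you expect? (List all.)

96 bp, 71 bp

The forward primer CTGTGCGAT matches the top strand at positions 37–45, 62–70.
The reverse primer's reverse complement is GTATGCG, matching at positions 126–132.
Each forward site pairs with the reverse site to give a product ending at position 132: sizes 96, 71 bp.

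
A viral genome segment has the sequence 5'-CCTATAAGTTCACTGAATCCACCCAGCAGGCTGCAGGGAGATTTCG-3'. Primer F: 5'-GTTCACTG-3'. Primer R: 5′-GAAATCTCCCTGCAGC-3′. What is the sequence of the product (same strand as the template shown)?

5'-GTTCACTGAATCCACCCAGCAGGCTGCAGGGAGATTTC-3'

The forward primer matches the template at positions 8–15.
Reverse complement of the reverse primer: GCTGCAGGGAGATTTC. This occurs on the top strand at positions 30–45.
The product is the template from position 8 through 45 (38 bp).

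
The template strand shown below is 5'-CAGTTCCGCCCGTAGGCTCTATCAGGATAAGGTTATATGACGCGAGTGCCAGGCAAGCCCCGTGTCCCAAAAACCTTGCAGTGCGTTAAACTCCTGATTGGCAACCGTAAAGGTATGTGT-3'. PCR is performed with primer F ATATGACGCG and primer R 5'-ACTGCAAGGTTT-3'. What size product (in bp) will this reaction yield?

48 bp

Scanning the template, ATATGACGCG occurs at positions 35–44; this primer anneals to the bottom strand there with its 3' end pointing downstream.
The reverse primer's reverse complement is AAACCTTGCAGT, which matches the template at positions 71–82.
The product runs from position 35 to position 82, so its length is 82 − 35 + 1 = 48 bp.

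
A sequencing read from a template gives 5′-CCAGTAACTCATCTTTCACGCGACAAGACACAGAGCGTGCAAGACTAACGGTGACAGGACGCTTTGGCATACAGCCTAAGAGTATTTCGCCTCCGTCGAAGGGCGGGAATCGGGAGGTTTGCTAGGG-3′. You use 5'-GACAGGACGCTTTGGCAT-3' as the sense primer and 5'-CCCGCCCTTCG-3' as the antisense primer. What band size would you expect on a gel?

55 bp

Forward primer GACAGGACGCTTTGGCAT is found on the top strand at positions 53–70.
Taking the reverse complement of CCCGCCCTTCG gives CGAAGGGCGGG, found at positions 97–107 on the template; the primer anneals here to the top strand with its 3' end pointing upstream.
Amplicon spans positions 53–107: 55 bp.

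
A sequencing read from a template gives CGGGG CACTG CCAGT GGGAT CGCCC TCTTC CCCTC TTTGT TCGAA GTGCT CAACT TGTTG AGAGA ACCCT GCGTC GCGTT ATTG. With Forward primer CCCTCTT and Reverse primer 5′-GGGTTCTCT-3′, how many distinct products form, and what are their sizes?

The forward primer CCCTCTT matches the top strand at positions 23–29, 31–37.
The reverse primer's reverse complement is AGAGAACCC, matching at positions 61–69.
Each forward site pairs with the reverse site to give a product ending at position 69: sizes 47, 39 bp.

Two products: 47 bp, 39 bp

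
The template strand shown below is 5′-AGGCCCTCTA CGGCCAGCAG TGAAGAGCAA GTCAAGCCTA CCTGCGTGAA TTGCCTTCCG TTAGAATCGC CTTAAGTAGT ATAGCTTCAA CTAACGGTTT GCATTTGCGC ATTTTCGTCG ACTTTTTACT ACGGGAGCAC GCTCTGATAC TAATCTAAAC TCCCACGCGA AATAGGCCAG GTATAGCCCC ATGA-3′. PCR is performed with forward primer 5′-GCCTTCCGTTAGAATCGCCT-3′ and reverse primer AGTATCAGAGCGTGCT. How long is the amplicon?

99 bp

The forward primer matches the template at positions 53–72.
Taking the reverse complement of AGTATCAGAGCGTGCT gives AGCACGCTCTGATACT, found at positions 136–151 on the template; the primer anneals here to the top strand with its 3' end pointing upstream.
Product length = (reverse-primer end) − (forward-primer start) + 1 = 151 − 53 + 1 = 99 bp.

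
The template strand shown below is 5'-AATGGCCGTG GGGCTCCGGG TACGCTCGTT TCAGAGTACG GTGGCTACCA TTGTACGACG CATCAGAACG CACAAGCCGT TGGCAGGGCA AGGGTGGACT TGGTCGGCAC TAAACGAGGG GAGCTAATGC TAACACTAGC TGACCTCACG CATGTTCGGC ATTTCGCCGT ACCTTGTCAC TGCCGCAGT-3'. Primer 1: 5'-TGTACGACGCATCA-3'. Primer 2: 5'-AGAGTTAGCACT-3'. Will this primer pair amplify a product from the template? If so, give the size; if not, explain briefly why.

Primer 2 (AGAGTTAGCACT) does not match the top strand, and its reverse complement AGTGCTAACTCT does not match either.
With no annealing site for primer 2, no amplification occurs.

No product — primer 2 has no binding site in the template.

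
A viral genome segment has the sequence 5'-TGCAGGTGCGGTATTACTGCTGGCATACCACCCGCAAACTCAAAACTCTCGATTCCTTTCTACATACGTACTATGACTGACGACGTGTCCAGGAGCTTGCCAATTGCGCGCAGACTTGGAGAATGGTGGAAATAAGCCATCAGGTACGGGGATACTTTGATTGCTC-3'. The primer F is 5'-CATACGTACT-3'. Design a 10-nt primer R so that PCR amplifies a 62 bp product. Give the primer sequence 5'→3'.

5'-ATTCTCCAAG-3'

The forward primer binds at positions 63–72, so a 62 bp product ends at position 63 + 62 − 1 = 124.
The reverse primer anneals to the top strand over positions 115–124, i.e. to CTTGGAGAAT.
Its sequence written 5'→3' is the reverse complement: ATTCTCCAAG.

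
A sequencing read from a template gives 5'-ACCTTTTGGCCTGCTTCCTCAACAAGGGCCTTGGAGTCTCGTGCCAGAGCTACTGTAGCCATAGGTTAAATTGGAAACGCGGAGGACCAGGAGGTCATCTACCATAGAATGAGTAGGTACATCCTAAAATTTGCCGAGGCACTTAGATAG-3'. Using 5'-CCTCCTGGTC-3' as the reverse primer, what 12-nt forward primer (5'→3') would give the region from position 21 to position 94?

5'-AACAAGGGCCTT-3'

The reverse primer's reverse complement GACCAGGAGG matches the template at positions 85–94; the product starts at position 21.
The forward primer is identical to the top strand over positions 21–32: AACAAGGGCCTT.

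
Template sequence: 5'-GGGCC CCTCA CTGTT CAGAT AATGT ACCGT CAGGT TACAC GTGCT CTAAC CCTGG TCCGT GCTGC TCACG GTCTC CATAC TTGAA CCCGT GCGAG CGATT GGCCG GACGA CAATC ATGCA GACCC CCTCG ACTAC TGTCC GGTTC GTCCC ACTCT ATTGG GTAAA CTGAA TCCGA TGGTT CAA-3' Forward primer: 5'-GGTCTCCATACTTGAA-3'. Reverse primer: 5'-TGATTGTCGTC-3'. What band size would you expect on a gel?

47 bp

Forward primer GGTCTCCATACTTGAA is found on the top strand at positions 70–85.
Taking the reverse complement of TGATTGTCGTC gives GACGACAATCA, found at positions 106–116 on the template; the primer anneals here to the top strand with its 3' end pointing upstream.
Amplicon spans positions 70–116: 47 bp.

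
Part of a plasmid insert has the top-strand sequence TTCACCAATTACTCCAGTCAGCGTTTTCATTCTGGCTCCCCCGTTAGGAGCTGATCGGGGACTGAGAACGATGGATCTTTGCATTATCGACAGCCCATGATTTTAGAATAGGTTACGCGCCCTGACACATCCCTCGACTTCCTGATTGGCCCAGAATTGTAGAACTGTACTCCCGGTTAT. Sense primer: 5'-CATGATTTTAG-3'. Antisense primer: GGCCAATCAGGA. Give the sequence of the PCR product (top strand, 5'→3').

The forward primer matches the template at positions 96–106.
The reverse primer's reverse complement is TCCTGATTGGCC, which matches the template at positions 140–151.
The product is the template from position 96 through 151 (56 bp).

5'-CATGATTTTAGAATAGGTTACGCGCCCTGACACATCCCTCGACTTCCTGATTGGCC-3'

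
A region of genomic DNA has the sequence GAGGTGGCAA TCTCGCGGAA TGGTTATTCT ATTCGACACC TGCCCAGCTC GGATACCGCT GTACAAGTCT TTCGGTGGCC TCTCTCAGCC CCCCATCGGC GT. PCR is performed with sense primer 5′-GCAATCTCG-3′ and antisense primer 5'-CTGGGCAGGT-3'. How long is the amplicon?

41 bp

The forward primer matches the template at positions 7–15.
The reverse primer's reverse complement is ACCTGCCCAG, which matches the template at positions 38–47.
Product length = (reverse-primer end) − (forward-primer start) + 1 = 47 − 7 + 1 = 41 bp.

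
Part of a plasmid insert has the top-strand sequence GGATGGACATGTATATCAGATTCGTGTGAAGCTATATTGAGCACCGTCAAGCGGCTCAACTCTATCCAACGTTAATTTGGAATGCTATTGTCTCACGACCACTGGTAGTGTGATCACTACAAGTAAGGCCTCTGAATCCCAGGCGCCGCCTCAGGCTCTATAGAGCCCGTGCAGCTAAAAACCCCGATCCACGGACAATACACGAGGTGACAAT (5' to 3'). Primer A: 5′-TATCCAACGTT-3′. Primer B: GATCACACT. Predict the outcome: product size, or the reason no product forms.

Yes — a 53 bp product.

Primer A (TATCCAACGTT) matches the top strand at positions 63–73; it acts as a forward primer.
Primer B's reverse complement is AGTGTGATC, matching the top strand at positions 107–115; it acts as a reverse primer.
The 3' ends face each other across positions 63–115, giving a 53 bp product.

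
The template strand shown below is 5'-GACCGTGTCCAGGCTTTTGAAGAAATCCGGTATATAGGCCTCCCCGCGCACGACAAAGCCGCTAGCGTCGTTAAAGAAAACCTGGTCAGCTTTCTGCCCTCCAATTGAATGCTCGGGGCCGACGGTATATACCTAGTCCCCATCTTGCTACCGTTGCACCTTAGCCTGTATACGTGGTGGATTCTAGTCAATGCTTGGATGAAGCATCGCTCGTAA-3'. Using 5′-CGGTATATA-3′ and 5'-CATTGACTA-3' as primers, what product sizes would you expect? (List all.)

The forward primer CGGTATATA matches the top strand at positions 28–36, 123–131.
The reverse primer's reverse complement is TAGTCAATG, matching at positions 185–193.
Each forward site pairs with the reverse site to give a product ending at position 193: sizes 166, 71 bp.

166 bp, 71 bp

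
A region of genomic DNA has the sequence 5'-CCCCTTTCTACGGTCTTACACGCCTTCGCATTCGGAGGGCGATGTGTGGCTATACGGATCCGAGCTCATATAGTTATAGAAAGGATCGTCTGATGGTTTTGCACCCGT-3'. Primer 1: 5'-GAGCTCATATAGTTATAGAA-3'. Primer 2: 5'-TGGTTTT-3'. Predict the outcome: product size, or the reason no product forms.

Primer 1 (GAGCTCATATAGTTATAGAA) matches the top strand at positions 62–81 (3' end points downstream).
Primer 2 (TGGTTTT) also matches the top strand directly, at positions 94–100 — its reverse complement AAAACCA is not present.
Both primers anneal to the bottom strand with 3' ends pointing the same way, so neither can prime synthesis back toward the other.

No product — both primers anneal to the same strand and extend in the same direction.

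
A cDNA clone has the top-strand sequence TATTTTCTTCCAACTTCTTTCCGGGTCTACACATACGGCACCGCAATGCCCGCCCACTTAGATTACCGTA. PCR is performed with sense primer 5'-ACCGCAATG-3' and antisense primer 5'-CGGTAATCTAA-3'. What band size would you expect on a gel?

Forward primer ACCGCAATG is found on the top strand at positions 40–48.
Reverse complement of the reverse primer: TTAGATTACCG. This occurs on the top strand at positions 58–68.
Amplicon spans positions 40–68: 29 bp.

29 bp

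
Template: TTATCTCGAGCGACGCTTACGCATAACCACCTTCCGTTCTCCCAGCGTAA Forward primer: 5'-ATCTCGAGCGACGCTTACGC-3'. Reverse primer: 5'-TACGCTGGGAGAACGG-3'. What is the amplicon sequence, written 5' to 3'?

5'-ATCTCGAGCGACGCTTACGCATAACCACCTTCCGTTCTCCCAGCGTA-3'

Scanning the template, ATCTCGAGCGACGCTTACGC occurs at positions 3–22; this primer anneals to the bottom strand there with its 3' end pointing downstream.
The reverse primer's reverse complement is CCGTTCTCCCAGCGTA, which matches the template at positions 34–49.
The product is the template from position 3 through 49 (47 bp).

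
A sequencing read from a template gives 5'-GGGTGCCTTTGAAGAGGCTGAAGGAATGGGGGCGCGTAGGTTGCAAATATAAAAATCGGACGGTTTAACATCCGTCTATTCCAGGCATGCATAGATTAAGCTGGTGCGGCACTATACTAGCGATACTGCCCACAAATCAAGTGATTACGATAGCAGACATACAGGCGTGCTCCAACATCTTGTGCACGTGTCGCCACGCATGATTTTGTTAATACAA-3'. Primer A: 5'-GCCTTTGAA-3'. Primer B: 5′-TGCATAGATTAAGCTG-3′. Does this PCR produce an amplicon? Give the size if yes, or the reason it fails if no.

Primer A (GCCTTTGAA) matches the top strand at positions 5–13 (3' end points downstream).
Primer B (TGCATAGATTAAGCTG) also matches the top strand directly, at positions 88–103 — its reverse complement CAGCTTAATCTATGCA is not present.
Both primers anneal to the bottom strand with 3' ends pointing the same way, so neither can prime synthesis back toward the other.

No product — both primers anneal to the same strand and extend in the same direction.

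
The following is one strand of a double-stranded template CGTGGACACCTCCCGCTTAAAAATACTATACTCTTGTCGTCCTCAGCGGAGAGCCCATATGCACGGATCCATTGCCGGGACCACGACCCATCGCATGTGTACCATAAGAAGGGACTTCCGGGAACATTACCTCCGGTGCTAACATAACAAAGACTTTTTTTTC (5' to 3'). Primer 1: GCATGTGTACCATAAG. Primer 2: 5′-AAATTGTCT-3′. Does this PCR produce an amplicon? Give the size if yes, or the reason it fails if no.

No product — primer 2 has no binding site in the template.

Primer 2 (AAATTGTCT) does not match the top strand, and its reverse complement AGACAATTT does not match either.
With no annealing site for primer 2, no amplification occurs.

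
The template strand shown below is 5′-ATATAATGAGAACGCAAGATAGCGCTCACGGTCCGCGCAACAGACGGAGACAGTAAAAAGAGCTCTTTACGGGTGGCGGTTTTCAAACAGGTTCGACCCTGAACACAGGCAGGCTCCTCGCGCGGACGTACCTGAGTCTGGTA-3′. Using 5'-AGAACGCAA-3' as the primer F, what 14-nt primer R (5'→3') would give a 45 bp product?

5'-CTGTCTCCGTCTGT-3'

The forward primer binds at positions 9–17, so a 45 bp product ends at position 9 + 45 − 1 = 53.
The reverse primer anneals to the top strand over positions 40–53, i.e. to ACAGACGGAGACAG.
Its sequence written 5'→3' is the reverse complement: CTGTCTCCGTCTGT.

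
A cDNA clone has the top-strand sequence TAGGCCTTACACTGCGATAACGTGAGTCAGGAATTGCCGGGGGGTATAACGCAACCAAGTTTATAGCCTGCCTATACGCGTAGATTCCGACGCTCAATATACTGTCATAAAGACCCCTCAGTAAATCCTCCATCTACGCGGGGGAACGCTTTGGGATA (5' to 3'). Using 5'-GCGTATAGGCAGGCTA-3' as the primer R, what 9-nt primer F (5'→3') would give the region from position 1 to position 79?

5'-TAGGCCTTA-3'

The reverse primer's reverse complement TAGCCTGCCTATACGC matches the template at positions 64–79; the product starts at position 1.
The forward primer is identical to the top strand over positions 1–9: TAGGCCTTA.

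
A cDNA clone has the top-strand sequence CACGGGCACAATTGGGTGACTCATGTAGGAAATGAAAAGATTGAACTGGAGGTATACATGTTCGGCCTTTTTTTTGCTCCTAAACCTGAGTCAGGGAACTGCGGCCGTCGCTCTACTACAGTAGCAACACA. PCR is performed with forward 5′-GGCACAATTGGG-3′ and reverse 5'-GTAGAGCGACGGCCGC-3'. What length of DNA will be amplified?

112 bp

The forward primer matches the template at positions 5–16.
The reverse primer's reverse complement is GCGGCCGTCGCTCTAC, which matches the template at positions 101–116.
The product runs from position 5 to position 116, so its length is 116 − 5 + 1 = 112 bp.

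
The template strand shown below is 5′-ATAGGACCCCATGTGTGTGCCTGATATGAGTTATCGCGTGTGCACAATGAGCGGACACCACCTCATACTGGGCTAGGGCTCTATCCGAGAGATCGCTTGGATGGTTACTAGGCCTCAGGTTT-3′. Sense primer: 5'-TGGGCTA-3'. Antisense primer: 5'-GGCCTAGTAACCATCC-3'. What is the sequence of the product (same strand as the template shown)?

Forward primer TGGGCTA is found on the top strand at positions 69–75.
Taking the reverse complement of GGCCTAGTAACCATCC gives GGATGGTTACTAGGCC, found at positions 99–114 on the template; the primer anneals here to the top strand with its 3' end pointing upstream.
The product is the template from position 69 through 114 (46 bp).

5'-TGGGCTAGGGCTCTATCCGAGAGATCGCTTGGATGGTTACTAGGCC-3'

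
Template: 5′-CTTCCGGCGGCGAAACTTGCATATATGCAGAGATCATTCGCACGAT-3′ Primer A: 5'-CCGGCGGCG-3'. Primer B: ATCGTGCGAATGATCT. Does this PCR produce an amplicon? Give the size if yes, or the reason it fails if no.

Primer A (CCGGCGGCG) matches the top strand at positions 4–12; it acts as a forward primer.
Primer B's reverse complement is AGATCATTCGCACGAT, matching the top strand at positions 31–46; it acts as a reverse primer.
The 3' ends face each other across positions 4–46, giving a 43 bp product.

Yes — a 43 bp product.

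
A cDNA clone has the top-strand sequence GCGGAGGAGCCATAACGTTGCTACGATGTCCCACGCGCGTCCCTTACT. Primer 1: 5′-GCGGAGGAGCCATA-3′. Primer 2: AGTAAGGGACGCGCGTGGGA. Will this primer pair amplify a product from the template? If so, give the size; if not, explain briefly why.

Yes — a 48 bp product.

Primer 1 (GCGGAGGAGCCATA) matches the top strand at positions 1–14; it acts as a forward primer.
Primer 2's reverse complement is TCCCACGCGCGTCCCTTACT, matching the top strand at positions 29–48; it acts as a reverse primer.
The 3' ends face each other across positions 1–48, giving a 48 bp product.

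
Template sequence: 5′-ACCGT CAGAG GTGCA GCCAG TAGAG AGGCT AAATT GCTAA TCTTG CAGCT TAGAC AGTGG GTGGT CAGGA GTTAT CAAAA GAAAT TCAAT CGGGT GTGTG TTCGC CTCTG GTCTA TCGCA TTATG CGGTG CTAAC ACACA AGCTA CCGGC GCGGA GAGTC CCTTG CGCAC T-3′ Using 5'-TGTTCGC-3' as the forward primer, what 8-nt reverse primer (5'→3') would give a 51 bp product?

5'-CCGGTAGC-3'

The forward primer binds at positions 99–105, so a 51 bp product ends at position 99 + 51 − 1 = 149.
The reverse primer anneals to the top strand over positions 142–149, i.e. to GCTACCGG.
Its sequence written 5'→3' is the reverse complement: CCGGTAGC.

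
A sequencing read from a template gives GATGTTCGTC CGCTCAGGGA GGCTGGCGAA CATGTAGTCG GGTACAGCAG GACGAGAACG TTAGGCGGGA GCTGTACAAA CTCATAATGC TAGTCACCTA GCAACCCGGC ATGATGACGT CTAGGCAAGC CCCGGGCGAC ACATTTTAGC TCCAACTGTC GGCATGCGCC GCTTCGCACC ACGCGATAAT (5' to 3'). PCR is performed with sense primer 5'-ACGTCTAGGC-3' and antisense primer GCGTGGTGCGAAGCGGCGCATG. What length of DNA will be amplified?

Forward primer ACGTCTAGGC is found on the top strand at positions 117–126.
Reverse complement of the reverse primer: CATGCGCCGCTTCGCACCACGC. This occurs on the top strand at positions 163–184.
Product length = (reverse-primer end) − (forward-primer start) + 1 = 184 − 117 + 1 = 68 bp.

68 bp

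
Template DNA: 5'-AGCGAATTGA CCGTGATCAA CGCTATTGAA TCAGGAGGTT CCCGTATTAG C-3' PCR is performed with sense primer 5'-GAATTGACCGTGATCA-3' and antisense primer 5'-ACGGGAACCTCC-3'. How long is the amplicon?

42 bp

Scanning the template, GAATTGACCGTGATCA occurs at positions 4–19; this primer anneals to the bottom strand there with its 3' end pointing downstream.
Taking the reverse complement of ACGGGAACCTCC gives GGAGGTTCCCGT, found at positions 34–45 on the template; the primer anneals here to the top strand with its 3' end pointing upstream.
The product runs from position 4 to position 45, so its length is 45 − 4 + 1 = 42 bp.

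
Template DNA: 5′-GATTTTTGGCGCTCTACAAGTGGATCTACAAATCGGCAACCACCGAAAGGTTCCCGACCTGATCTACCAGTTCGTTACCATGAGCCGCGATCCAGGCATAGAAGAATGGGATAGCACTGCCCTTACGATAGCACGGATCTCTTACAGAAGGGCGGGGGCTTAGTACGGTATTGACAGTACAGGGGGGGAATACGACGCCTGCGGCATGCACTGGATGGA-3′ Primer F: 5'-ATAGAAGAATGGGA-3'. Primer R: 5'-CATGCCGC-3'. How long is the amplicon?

Scanning the template, ATAGAAGAATGGGA occurs at positions 98–111; this primer anneals to the bottom strand there with its 3' end pointing downstream.
Reverse complement of the reverse primer: GCGGCATG. This occurs on the top strand at positions 201–208.
Product length = (reverse-primer end) − (forward-primer start) + 1 = 208 − 98 + 1 = 111 bp.

111 bp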